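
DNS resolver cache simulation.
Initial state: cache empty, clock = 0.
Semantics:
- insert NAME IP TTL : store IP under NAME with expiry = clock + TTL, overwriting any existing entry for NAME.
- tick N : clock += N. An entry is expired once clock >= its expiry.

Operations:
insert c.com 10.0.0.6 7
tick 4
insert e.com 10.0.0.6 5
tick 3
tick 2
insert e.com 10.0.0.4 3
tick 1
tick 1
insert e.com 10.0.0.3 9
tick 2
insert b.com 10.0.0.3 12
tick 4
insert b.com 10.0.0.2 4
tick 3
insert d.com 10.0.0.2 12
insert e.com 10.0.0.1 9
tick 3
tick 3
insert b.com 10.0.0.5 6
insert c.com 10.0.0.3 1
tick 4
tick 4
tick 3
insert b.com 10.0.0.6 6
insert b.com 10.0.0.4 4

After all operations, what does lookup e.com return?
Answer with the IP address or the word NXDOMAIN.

Op 1: insert c.com -> 10.0.0.6 (expiry=0+7=7). clock=0
Op 2: tick 4 -> clock=4.
Op 3: insert e.com -> 10.0.0.6 (expiry=4+5=9). clock=4
Op 4: tick 3 -> clock=7. purged={c.com}
Op 5: tick 2 -> clock=9. purged={e.com}
Op 6: insert e.com -> 10.0.0.4 (expiry=9+3=12). clock=9
Op 7: tick 1 -> clock=10.
Op 8: tick 1 -> clock=11.
Op 9: insert e.com -> 10.0.0.3 (expiry=11+9=20). clock=11
Op 10: tick 2 -> clock=13.
Op 11: insert b.com -> 10.0.0.3 (expiry=13+12=25). clock=13
Op 12: tick 4 -> clock=17.
Op 13: insert b.com -> 10.0.0.2 (expiry=17+4=21). clock=17
Op 14: tick 3 -> clock=20. purged={e.com}
Op 15: insert d.com -> 10.0.0.2 (expiry=20+12=32). clock=20
Op 16: insert e.com -> 10.0.0.1 (expiry=20+9=29). clock=20
Op 17: tick 3 -> clock=23. purged={b.com}
Op 18: tick 3 -> clock=26.
Op 19: insert b.com -> 10.0.0.5 (expiry=26+6=32). clock=26
Op 20: insert c.com -> 10.0.0.3 (expiry=26+1=27). clock=26
Op 21: tick 4 -> clock=30. purged={c.com,e.com}
Op 22: tick 4 -> clock=34. purged={b.com,d.com}
Op 23: tick 3 -> clock=37.
Op 24: insert b.com -> 10.0.0.6 (expiry=37+6=43). clock=37
Op 25: insert b.com -> 10.0.0.4 (expiry=37+4=41). clock=37
lookup e.com: not in cache (expired or never inserted)

Answer: NXDOMAIN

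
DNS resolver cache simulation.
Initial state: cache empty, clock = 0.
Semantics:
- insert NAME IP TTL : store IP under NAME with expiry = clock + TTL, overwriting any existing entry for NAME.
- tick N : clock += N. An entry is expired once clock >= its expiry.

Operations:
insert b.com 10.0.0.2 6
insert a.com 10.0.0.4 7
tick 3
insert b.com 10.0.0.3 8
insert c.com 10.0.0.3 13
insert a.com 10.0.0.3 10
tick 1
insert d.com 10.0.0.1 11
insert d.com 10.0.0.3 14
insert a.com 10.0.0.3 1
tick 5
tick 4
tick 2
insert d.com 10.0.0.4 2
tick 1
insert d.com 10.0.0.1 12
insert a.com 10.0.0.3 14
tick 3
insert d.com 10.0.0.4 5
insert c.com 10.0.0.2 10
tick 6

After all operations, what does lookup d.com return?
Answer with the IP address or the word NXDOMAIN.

Op 1: insert b.com -> 10.0.0.2 (expiry=0+6=6). clock=0
Op 2: insert a.com -> 10.0.0.4 (expiry=0+7=7). clock=0
Op 3: tick 3 -> clock=3.
Op 4: insert b.com -> 10.0.0.3 (expiry=3+8=11). clock=3
Op 5: insert c.com -> 10.0.0.3 (expiry=3+13=16). clock=3
Op 6: insert a.com -> 10.0.0.3 (expiry=3+10=13). clock=3
Op 7: tick 1 -> clock=4.
Op 8: insert d.com -> 10.0.0.1 (expiry=4+11=15). clock=4
Op 9: insert d.com -> 10.0.0.3 (expiry=4+14=18). clock=4
Op 10: insert a.com -> 10.0.0.3 (expiry=4+1=5). clock=4
Op 11: tick 5 -> clock=9. purged={a.com}
Op 12: tick 4 -> clock=13. purged={b.com}
Op 13: tick 2 -> clock=15.
Op 14: insert d.com -> 10.0.0.4 (expiry=15+2=17). clock=15
Op 15: tick 1 -> clock=16. purged={c.com}
Op 16: insert d.com -> 10.0.0.1 (expiry=16+12=28). clock=16
Op 17: insert a.com -> 10.0.0.3 (expiry=16+14=30). clock=16
Op 18: tick 3 -> clock=19.
Op 19: insert d.com -> 10.0.0.4 (expiry=19+5=24). clock=19
Op 20: insert c.com -> 10.0.0.2 (expiry=19+10=29). clock=19
Op 21: tick 6 -> clock=25. purged={d.com}
lookup d.com: not in cache (expired or never inserted)

Answer: NXDOMAIN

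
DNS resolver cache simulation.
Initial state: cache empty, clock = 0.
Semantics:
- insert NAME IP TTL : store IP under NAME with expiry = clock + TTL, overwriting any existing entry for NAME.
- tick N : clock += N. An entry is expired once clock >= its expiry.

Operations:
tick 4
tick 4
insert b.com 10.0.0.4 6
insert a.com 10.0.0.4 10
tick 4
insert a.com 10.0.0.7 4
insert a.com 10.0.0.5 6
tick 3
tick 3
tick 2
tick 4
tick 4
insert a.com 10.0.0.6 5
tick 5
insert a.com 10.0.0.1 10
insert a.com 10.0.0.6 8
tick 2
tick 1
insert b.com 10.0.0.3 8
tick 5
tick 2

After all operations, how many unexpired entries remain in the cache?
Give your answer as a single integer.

Op 1: tick 4 -> clock=4.
Op 2: tick 4 -> clock=8.
Op 3: insert b.com -> 10.0.0.4 (expiry=8+6=14). clock=8
Op 4: insert a.com -> 10.0.0.4 (expiry=8+10=18). clock=8
Op 5: tick 4 -> clock=12.
Op 6: insert a.com -> 10.0.0.7 (expiry=12+4=16). clock=12
Op 7: insert a.com -> 10.0.0.5 (expiry=12+6=18). clock=12
Op 8: tick 3 -> clock=15. purged={b.com}
Op 9: tick 3 -> clock=18. purged={a.com}
Op 10: tick 2 -> clock=20.
Op 11: tick 4 -> clock=24.
Op 12: tick 4 -> clock=28.
Op 13: insert a.com -> 10.0.0.6 (expiry=28+5=33). clock=28
Op 14: tick 5 -> clock=33. purged={a.com}
Op 15: insert a.com -> 10.0.0.1 (expiry=33+10=43). clock=33
Op 16: insert a.com -> 10.0.0.6 (expiry=33+8=41). clock=33
Op 17: tick 2 -> clock=35.
Op 18: tick 1 -> clock=36.
Op 19: insert b.com -> 10.0.0.3 (expiry=36+8=44). clock=36
Op 20: tick 5 -> clock=41. purged={a.com}
Op 21: tick 2 -> clock=43.
Final cache (unexpired): {b.com} -> size=1

Answer: 1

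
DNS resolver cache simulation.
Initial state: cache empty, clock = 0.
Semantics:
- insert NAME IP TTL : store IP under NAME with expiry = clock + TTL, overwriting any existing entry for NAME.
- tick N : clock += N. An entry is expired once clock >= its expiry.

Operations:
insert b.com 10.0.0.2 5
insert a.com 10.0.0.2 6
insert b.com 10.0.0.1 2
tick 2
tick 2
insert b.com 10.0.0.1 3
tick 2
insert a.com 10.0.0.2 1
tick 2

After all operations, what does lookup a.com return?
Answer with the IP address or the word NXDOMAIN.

Answer: NXDOMAIN

Derivation:
Op 1: insert b.com -> 10.0.0.2 (expiry=0+5=5). clock=0
Op 2: insert a.com -> 10.0.0.2 (expiry=0+6=6). clock=0
Op 3: insert b.com -> 10.0.0.1 (expiry=0+2=2). clock=0
Op 4: tick 2 -> clock=2. purged={b.com}
Op 5: tick 2 -> clock=4.
Op 6: insert b.com -> 10.0.0.1 (expiry=4+3=7). clock=4
Op 7: tick 2 -> clock=6. purged={a.com}
Op 8: insert a.com -> 10.0.0.2 (expiry=6+1=7). clock=6
Op 9: tick 2 -> clock=8. purged={a.com,b.com}
lookup a.com: not in cache (expired or never inserted)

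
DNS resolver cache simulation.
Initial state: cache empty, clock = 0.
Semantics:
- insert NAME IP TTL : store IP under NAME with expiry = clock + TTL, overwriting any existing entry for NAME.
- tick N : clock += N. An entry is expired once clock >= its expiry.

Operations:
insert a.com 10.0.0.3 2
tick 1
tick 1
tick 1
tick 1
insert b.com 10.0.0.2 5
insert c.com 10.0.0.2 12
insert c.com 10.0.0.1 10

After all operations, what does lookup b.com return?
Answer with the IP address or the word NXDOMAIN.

Op 1: insert a.com -> 10.0.0.3 (expiry=0+2=2). clock=0
Op 2: tick 1 -> clock=1.
Op 3: tick 1 -> clock=2. purged={a.com}
Op 4: tick 1 -> clock=3.
Op 5: tick 1 -> clock=4.
Op 6: insert b.com -> 10.0.0.2 (expiry=4+5=9). clock=4
Op 7: insert c.com -> 10.0.0.2 (expiry=4+12=16). clock=4
Op 8: insert c.com -> 10.0.0.1 (expiry=4+10=14). clock=4
lookup b.com: present, ip=10.0.0.2 expiry=9 > clock=4

Answer: 10.0.0.2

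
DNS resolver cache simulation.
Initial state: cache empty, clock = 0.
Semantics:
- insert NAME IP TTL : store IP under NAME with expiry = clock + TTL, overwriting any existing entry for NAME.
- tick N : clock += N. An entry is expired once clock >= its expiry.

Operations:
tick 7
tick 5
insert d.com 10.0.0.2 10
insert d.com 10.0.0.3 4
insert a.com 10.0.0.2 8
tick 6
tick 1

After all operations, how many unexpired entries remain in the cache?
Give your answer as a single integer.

Answer: 1

Derivation:
Op 1: tick 7 -> clock=7.
Op 2: tick 5 -> clock=12.
Op 3: insert d.com -> 10.0.0.2 (expiry=12+10=22). clock=12
Op 4: insert d.com -> 10.0.0.3 (expiry=12+4=16). clock=12
Op 5: insert a.com -> 10.0.0.2 (expiry=12+8=20). clock=12
Op 6: tick 6 -> clock=18. purged={d.com}
Op 7: tick 1 -> clock=19.
Final cache (unexpired): {a.com} -> size=1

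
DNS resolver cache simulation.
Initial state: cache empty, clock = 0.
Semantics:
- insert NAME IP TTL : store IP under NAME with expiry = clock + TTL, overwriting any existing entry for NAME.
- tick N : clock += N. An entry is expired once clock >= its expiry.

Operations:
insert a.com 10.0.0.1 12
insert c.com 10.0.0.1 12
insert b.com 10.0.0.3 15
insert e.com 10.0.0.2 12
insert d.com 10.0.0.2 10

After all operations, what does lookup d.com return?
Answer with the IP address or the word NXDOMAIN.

Op 1: insert a.com -> 10.0.0.1 (expiry=0+12=12). clock=0
Op 2: insert c.com -> 10.0.0.1 (expiry=0+12=12). clock=0
Op 3: insert b.com -> 10.0.0.3 (expiry=0+15=15). clock=0
Op 4: insert e.com -> 10.0.0.2 (expiry=0+12=12). clock=0
Op 5: insert d.com -> 10.0.0.2 (expiry=0+10=10). clock=0
lookup d.com: present, ip=10.0.0.2 expiry=10 > clock=0

Answer: 10.0.0.2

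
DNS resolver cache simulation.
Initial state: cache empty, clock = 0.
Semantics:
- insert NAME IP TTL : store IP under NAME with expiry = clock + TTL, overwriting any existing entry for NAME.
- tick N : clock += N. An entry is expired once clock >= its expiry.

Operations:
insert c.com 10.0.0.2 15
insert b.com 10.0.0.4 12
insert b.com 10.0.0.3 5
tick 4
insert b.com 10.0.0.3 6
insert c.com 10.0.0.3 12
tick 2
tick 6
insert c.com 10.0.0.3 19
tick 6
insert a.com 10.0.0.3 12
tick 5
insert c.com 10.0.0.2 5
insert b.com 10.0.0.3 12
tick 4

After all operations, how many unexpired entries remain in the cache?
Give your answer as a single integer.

Answer: 3

Derivation:
Op 1: insert c.com -> 10.0.0.2 (expiry=0+15=15). clock=0
Op 2: insert b.com -> 10.0.0.4 (expiry=0+12=12). clock=0
Op 3: insert b.com -> 10.0.0.3 (expiry=0+5=5). clock=0
Op 4: tick 4 -> clock=4.
Op 5: insert b.com -> 10.0.0.3 (expiry=4+6=10). clock=4
Op 6: insert c.com -> 10.0.0.3 (expiry=4+12=16). clock=4
Op 7: tick 2 -> clock=6.
Op 8: tick 6 -> clock=12. purged={b.com}
Op 9: insert c.com -> 10.0.0.3 (expiry=12+19=31). clock=12
Op 10: tick 6 -> clock=18.
Op 11: insert a.com -> 10.0.0.3 (expiry=18+12=30). clock=18
Op 12: tick 5 -> clock=23.
Op 13: insert c.com -> 10.0.0.2 (expiry=23+5=28). clock=23
Op 14: insert b.com -> 10.0.0.3 (expiry=23+12=35). clock=23
Op 15: tick 4 -> clock=27.
Final cache (unexpired): {a.com,b.com,c.com} -> size=3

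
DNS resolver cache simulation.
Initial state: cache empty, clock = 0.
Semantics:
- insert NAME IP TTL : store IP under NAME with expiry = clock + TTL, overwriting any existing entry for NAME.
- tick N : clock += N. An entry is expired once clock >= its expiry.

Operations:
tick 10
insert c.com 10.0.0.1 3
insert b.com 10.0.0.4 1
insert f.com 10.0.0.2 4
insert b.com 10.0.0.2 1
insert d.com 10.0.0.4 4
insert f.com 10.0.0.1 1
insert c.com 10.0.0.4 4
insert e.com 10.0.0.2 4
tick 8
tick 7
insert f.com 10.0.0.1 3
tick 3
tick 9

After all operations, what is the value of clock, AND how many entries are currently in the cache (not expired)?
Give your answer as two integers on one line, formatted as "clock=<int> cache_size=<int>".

Answer: clock=37 cache_size=0

Derivation:
Op 1: tick 10 -> clock=10.
Op 2: insert c.com -> 10.0.0.1 (expiry=10+3=13). clock=10
Op 3: insert b.com -> 10.0.0.4 (expiry=10+1=11). clock=10
Op 4: insert f.com -> 10.0.0.2 (expiry=10+4=14). clock=10
Op 5: insert b.com -> 10.0.0.2 (expiry=10+1=11). clock=10
Op 6: insert d.com -> 10.0.0.4 (expiry=10+4=14). clock=10
Op 7: insert f.com -> 10.0.0.1 (expiry=10+1=11). clock=10
Op 8: insert c.com -> 10.0.0.4 (expiry=10+4=14). clock=10
Op 9: insert e.com -> 10.0.0.2 (expiry=10+4=14). clock=10
Op 10: tick 8 -> clock=18. purged={b.com,c.com,d.com,e.com,f.com}
Op 11: tick 7 -> clock=25.
Op 12: insert f.com -> 10.0.0.1 (expiry=25+3=28). clock=25
Op 13: tick 3 -> clock=28. purged={f.com}
Op 14: tick 9 -> clock=37.
Final clock = 37
Final cache (unexpired): {} -> size=0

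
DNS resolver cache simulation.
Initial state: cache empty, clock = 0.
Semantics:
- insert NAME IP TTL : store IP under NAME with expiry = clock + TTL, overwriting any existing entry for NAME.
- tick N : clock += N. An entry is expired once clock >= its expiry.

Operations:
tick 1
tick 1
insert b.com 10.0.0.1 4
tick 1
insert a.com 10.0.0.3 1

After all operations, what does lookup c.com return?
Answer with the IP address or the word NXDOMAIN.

Answer: NXDOMAIN

Derivation:
Op 1: tick 1 -> clock=1.
Op 2: tick 1 -> clock=2.
Op 3: insert b.com -> 10.0.0.1 (expiry=2+4=6). clock=2
Op 4: tick 1 -> clock=3.
Op 5: insert a.com -> 10.0.0.3 (expiry=3+1=4). clock=3
lookup c.com: not in cache (expired or never inserted)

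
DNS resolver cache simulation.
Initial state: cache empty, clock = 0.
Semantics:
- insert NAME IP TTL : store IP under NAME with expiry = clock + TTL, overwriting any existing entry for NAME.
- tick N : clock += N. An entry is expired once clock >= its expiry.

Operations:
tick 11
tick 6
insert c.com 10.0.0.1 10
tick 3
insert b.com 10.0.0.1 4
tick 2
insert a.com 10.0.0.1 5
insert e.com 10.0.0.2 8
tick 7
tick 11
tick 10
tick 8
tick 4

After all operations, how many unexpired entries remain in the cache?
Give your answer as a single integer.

Op 1: tick 11 -> clock=11.
Op 2: tick 6 -> clock=17.
Op 3: insert c.com -> 10.0.0.1 (expiry=17+10=27). clock=17
Op 4: tick 3 -> clock=20.
Op 5: insert b.com -> 10.0.0.1 (expiry=20+4=24). clock=20
Op 6: tick 2 -> clock=22.
Op 7: insert a.com -> 10.0.0.1 (expiry=22+5=27). clock=22
Op 8: insert e.com -> 10.0.0.2 (expiry=22+8=30). clock=22
Op 9: tick 7 -> clock=29. purged={a.com,b.com,c.com}
Op 10: tick 11 -> clock=40. purged={e.com}
Op 11: tick 10 -> clock=50.
Op 12: tick 8 -> clock=58.
Op 13: tick 4 -> clock=62.
Final cache (unexpired): {} -> size=0

Answer: 0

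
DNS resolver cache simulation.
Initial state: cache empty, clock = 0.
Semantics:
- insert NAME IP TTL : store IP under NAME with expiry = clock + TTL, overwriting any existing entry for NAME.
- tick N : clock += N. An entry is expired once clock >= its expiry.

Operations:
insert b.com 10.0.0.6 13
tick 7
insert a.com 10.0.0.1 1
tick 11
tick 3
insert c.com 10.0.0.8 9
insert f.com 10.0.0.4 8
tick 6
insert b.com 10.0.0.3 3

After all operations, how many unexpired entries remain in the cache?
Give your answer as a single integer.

Answer: 3

Derivation:
Op 1: insert b.com -> 10.0.0.6 (expiry=0+13=13). clock=0
Op 2: tick 7 -> clock=7.
Op 3: insert a.com -> 10.0.0.1 (expiry=7+1=8). clock=7
Op 4: tick 11 -> clock=18. purged={a.com,b.com}
Op 5: tick 3 -> clock=21.
Op 6: insert c.com -> 10.0.0.8 (expiry=21+9=30). clock=21
Op 7: insert f.com -> 10.0.0.4 (expiry=21+8=29). clock=21
Op 8: tick 6 -> clock=27.
Op 9: insert b.com -> 10.0.0.3 (expiry=27+3=30). clock=27
Final cache (unexpired): {b.com,c.com,f.com} -> size=3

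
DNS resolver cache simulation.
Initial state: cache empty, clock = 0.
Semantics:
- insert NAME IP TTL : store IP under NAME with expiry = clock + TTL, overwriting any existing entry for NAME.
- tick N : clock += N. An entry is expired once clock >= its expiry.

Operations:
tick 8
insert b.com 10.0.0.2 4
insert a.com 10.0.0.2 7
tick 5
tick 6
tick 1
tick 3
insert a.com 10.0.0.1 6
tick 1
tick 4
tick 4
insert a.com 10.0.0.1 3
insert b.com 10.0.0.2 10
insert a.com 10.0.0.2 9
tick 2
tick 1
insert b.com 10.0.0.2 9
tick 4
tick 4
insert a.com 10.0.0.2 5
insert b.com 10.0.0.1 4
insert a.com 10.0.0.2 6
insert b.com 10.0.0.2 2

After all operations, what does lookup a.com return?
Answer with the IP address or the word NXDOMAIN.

Op 1: tick 8 -> clock=8.
Op 2: insert b.com -> 10.0.0.2 (expiry=8+4=12). clock=8
Op 3: insert a.com -> 10.0.0.2 (expiry=8+7=15). clock=8
Op 4: tick 5 -> clock=13. purged={b.com}
Op 5: tick 6 -> clock=19. purged={a.com}
Op 6: tick 1 -> clock=20.
Op 7: tick 3 -> clock=23.
Op 8: insert a.com -> 10.0.0.1 (expiry=23+6=29). clock=23
Op 9: tick 1 -> clock=24.
Op 10: tick 4 -> clock=28.
Op 11: tick 4 -> clock=32. purged={a.com}
Op 12: insert a.com -> 10.0.0.1 (expiry=32+3=35). clock=32
Op 13: insert b.com -> 10.0.0.2 (expiry=32+10=42). clock=32
Op 14: insert a.com -> 10.0.0.2 (expiry=32+9=41). clock=32
Op 15: tick 2 -> clock=34.
Op 16: tick 1 -> clock=35.
Op 17: insert b.com -> 10.0.0.2 (expiry=35+9=44). clock=35
Op 18: tick 4 -> clock=39.
Op 19: tick 4 -> clock=43. purged={a.com}
Op 20: insert a.com -> 10.0.0.2 (expiry=43+5=48). clock=43
Op 21: insert b.com -> 10.0.0.1 (expiry=43+4=47). clock=43
Op 22: insert a.com -> 10.0.0.2 (expiry=43+6=49). clock=43
Op 23: insert b.com -> 10.0.0.2 (expiry=43+2=45). clock=43
lookup a.com: present, ip=10.0.0.2 expiry=49 > clock=43

Answer: 10.0.0.2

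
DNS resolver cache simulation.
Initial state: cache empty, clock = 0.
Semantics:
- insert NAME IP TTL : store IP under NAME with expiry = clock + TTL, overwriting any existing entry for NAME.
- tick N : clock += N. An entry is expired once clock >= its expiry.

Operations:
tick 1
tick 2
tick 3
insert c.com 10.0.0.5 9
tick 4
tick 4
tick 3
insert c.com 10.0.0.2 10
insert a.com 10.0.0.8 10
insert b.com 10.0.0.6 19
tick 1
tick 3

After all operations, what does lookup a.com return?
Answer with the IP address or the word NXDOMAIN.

Op 1: tick 1 -> clock=1.
Op 2: tick 2 -> clock=3.
Op 3: tick 3 -> clock=6.
Op 4: insert c.com -> 10.0.0.5 (expiry=6+9=15). clock=6
Op 5: tick 4 -> clock=10.
Op 6: tick 4 -> clock=14.
Op 7: tick 3 -> clock=17. purged={c.com}
Op 8: insert c.com -> 10.0.0.2 (expiry=17+10=27). clock=17
Op 9: insert a.com -> 10.0.0.8 (expiry=17+10=27). clock=17
Op 10: insert b.com -> 10.0.0.6 (expiry=17+19=36). clock=17
Op 11: tick 1 -> clock=18.
Op 12: tick 3 -> clock=21.
lookup a.com: present, ip=10.0.0.8 expiry=27 > clock=21

Answer: 10.0.0.8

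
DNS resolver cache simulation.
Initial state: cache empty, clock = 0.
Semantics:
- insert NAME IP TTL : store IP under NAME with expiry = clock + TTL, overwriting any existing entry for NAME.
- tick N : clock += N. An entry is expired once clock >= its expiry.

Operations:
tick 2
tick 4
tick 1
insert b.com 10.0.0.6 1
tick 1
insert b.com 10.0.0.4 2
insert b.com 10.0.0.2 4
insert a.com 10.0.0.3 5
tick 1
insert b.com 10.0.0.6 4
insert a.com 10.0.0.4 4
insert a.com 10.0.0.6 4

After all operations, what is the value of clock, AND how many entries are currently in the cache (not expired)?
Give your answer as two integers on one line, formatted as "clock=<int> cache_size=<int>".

Op 1: tick 2 -> clock=2.
Op 2: tick 4 -> clock=6.
Op 3: tick 1 -> clock=7.
Op 4: insert b.com -> 10.0.0.6 (expiry=7+1=8). clock=7
Op 5: tick 1 -> clock=8. purged={b.com}
Op 6: insert b.com -> 10.0.0.4 (expiry=8+2=10). clock=8
Op 7: insert b.com -> 10.0.0.2 (expiry=8+4=12). clock=8
Op 8: insert a.com -> 10.0.0.3 (expiry=8+5=13). clock=8
Op 9: tick 1 -> clock=9.
Op 10: insert b.com -> 10.0.0.6 (expiry=9+4=13). clock=9
Op 11: insert a.com -> 10.0.0.4 (expiry=9+4=13). clock=9
Op 12: insert a.com -> 10.0.0.6 (expiry=9+4=13). clock=9
Final clock = 9
Final cache (unexpired): {a.com,b.com} -> size=2

Answer: clock=9 cache_size=2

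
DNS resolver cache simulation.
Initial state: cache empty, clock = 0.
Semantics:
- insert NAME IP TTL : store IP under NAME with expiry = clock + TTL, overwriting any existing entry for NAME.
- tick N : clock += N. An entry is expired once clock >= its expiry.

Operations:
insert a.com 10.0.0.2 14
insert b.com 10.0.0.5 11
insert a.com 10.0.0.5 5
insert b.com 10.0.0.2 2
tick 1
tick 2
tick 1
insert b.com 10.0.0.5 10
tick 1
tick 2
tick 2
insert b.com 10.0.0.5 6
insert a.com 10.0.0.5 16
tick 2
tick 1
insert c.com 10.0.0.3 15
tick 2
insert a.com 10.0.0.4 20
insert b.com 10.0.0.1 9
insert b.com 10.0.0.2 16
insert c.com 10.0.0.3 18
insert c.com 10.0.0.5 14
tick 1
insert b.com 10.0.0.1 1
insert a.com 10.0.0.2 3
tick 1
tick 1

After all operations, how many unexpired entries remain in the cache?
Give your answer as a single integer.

Op 1: insert a.com -> 10.0.0.2 (expiry=0+14=14). clock=0
Op 2: insert b.com -> 10.0.0.5 (expiry=0+11=11). clock=0
Op 3: insert a.com -> 10.0.0.5 (expiry=0+5=5). clock=0
Op 4: insert b.com -> 10.0.0.2 (expiry=0+2=2). clock=0
Op 5: tick 1 -> clock=1.
Op 6: tick 2 -> clock=3. purged={b.com}
Op 7: tick 1 -> clock=4.
Op 8: insert b.com -> 10.0.0.5 (expiry=4+10=14). clock=4
Op 9: tick 1 -> clock=5. purged={a.com}
Op 10: tick 2 -> clock=7.
Op 11: tick 2 -> clock=9.
Op 12: insert b.com -> 10.0.0.5 (expiry=9+6=15). clock=9
Op 13: insert a.com -> 10.0.0.5 (expiry=9+16=25). clock=9
Op 14: tick 2 -> clock=11.
Op 15: tick 1 -> clock=12.
Op 16: insert c.com -> 10.0.0.3 (expiry=12+15=27). clock=12
Op 17: tick 2 -> clock=14.
Op 18: insert a.com -> 10.0.0.4 (expiry=14+20=34). clock=14
Op 19: insert b.com -> 10.0.0.1 (expiry=14+9=23). clock=14
Op 20: insert b.com -> 10.0.0.2 (expiry=14+16=30). clock=14
Op 21: insert c.com -> 10.0.0.3 (expiry=14+18=32). clock=14
Op 22: insert c.com -> 10.0.0.5 (expiry=14+14=28). clock=14
Op 23: tick 1 -> clock=15.
Op 24: insert b.com -> 10.0.0.1 (expiry=15+1=16). clock=15
Op 25: insert a.com -> 10.0.0.2 (expiry=15+3=18). clock=15
Op 26: tick 1 -> clock=16. purged={b.com}
Op 27: tick 1 -> clock=17.
Final cache (unexpired): {a.com,c.com} -> size=2

Answer: 2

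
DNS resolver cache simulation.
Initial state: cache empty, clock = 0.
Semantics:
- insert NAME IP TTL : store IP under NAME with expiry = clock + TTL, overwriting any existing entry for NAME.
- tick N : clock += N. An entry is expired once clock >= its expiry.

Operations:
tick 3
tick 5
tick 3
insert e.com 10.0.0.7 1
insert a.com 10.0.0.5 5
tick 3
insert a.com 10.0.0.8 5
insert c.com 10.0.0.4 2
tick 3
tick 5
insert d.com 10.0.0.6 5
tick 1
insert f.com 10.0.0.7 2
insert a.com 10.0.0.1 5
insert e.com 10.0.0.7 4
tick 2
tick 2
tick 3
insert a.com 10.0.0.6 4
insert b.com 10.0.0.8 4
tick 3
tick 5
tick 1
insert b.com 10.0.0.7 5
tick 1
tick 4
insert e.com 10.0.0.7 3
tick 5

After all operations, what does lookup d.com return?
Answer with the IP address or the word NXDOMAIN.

Answer: NXDOMAIN

Derivation:
Op 1: tick 3 -> clock=3.
Op 2: tick 5 -> clock=8.
Op 3: tick 3 -> clock=11.
Op 4: insert e.com -> 10.0.0.7 (expiry=11+1=12). clock=11
Op 5: insert a.com -> 10.0.0.5 (expiry=11+5=16). clock=11
Op 6: tick 3 -> clock=14. purged={e.com}
Op 7: insert a.com -> 10.0.0.8 (expiry=14+5=19). clock=14
Op 8: insert c.com -> 10.0.0.4 (expiry=14+2=16). clock=14
Op 9: tick 3 -> clock=17. purged={c.com}
Op 10: tick 5 -> clock=22. purged={a.com}
Op 11: insert d.com -> 10.0.0.6 (expiry=22+5=27). clock=22
Op 12: tick 1 -> clock=23.
Op 13: insert f.com -> 10.0.0.7 (expiry=23+2=25). clock=23
Op 14: insert a.com -> 10.0.0.1 (expiry=23+5=28). clock=23
Op 15: insert e.com -> 10.0.0.7 (expiry=23+4=27). clock=23
Op 16: tick 2 -> clock=25. purged={f.com}
Op 17: tick 2 -> clock=27. purged={d.com,e.com}
Op 18: tick 3 -> clock=30. purged={a.com}
Op 19: insert a.com -> 10.0.0.6 (expiry=30+4=34). clock=30
Op 20: insert b.com -> 10.0.0.8 (expiry=30+4=34). clock=30
Op 21: tick 3 -> clock=33.
Op 22: tick 5 -> clock=38. purged={a.com,b.com}
Op 23: tick 1 -> clock=39.
Op 24: insert b.com -> 10.0.0.7 (expiry=39+5=44). clock=39
Op 25: tick 1 -> clock=40.
Op 26: tick 4 -> clock=44. purged={b.com}
Op 27: insert e.com -> 10.0.0.7 (expiry=44+3=47). clock=44
Op 28: tick 5 -> clock=49. purged={e.com}
lookup d.com: not in cache (expired or never inserted)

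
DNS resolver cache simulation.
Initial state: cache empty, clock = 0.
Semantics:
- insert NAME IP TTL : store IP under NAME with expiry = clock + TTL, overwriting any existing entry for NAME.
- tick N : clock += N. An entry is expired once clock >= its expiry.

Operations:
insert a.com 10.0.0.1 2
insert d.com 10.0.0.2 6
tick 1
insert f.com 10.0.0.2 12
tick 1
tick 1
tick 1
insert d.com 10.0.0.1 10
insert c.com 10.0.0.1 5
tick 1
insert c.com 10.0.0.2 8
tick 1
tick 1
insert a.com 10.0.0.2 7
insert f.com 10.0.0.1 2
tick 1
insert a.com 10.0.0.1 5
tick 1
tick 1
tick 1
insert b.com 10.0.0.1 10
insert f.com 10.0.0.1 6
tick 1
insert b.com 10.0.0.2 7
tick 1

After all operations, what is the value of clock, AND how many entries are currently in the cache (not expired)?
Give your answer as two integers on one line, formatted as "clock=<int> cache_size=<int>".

Answer: clock=13 cache_size=3

Derivation:
Op 1: insert a.com -> 10.0.0.1 (expiry=0+2=2). clock=0
Op 2: insert d.com -> 10.0.0.2 (expiry=0+6=6). clock=0
Op 3: tick 1 -> clock=1.
Op 4: insert f.com -> 10.0.0.2 (expiry=1+12=13). clock=1
Op 5: tick 1 -> clock=2. purged={a.com}
Op 6: tick 1 -> clock=3.
Op 7: tick 1 -> clock=4.
Op 8: insert d.com -> 10.0.0.1 (expiry=4+10=14). clock=4
Op 9: insert c.com -> 10.0.0.1 (expiry=4+5=9). clock=4
Op 10: tick 1 -> clock=5.
Op 11: insert c.com -> 10.0.0.2 (expiry=5+8=13). clock=5
Op 12: tick 1 -> clock=6.
Op 13: tick 1 -> clock=7.
Op 14: insert a.com -> 10.0.0.2 (expiry=7+7=14). clock=7
Op 15: insert f.com -> 10.0.0.1 (expiry=7+2=9). clock=7
Op 16: tick 1 -> clock=8.
Op 17: insert a.com -> 10.0.0.1 (expiry=8+5=13). clock=8
Op 18: tick 1 -> clock=9. purged={f.com}
Op 19: tick 1 -> clock=10.
Op 20: tick 1 -> clock=11.
Op 21: insert b.com -> 10.0.0.1 (expiry=11+10=21). clock=11
Op 22: insert f.com -> 10.0.0.1 (expiry=11+6=17). clock=11
Op 23: tick 1 -> clock=12.
Op 24: insert b.com -> 10.0.0.2 (expiry=12+7=19). clock=12
Op 25: tick 1 -> clock=13. purged={a.com,c.com}
Final clock = 13
Final cache (unexpired): {b.com,d.com,f.com} -> size=3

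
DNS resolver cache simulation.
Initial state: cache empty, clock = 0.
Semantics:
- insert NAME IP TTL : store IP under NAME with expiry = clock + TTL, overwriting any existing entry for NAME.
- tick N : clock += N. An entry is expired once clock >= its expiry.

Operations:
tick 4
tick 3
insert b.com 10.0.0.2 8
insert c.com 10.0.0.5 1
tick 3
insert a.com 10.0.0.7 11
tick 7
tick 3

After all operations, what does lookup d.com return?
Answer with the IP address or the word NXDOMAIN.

Op 1: tick 4 -> clock=4.
Op 2: tick 3 -> clock=7.
Op 3: insert b.com -> 10.0.0.2 (expiry=7+8=15). clock=7
Op 4: insert c.com -> 10.0.0.5 (expiry=7+1=8). clock=7
Op 5: tick 3 -> clock=10. purged={c.com}
Op 6: insert a.com -> 10.0.0.7 (expiry=10+11=21). clock=10
Op 7: tick 7 -> clock=17. purged={b.com}
Op 8: tick 3 -> clock=20.
lookup d.com: not in cache (expired or never inserted)

Answer: NXDOMAIN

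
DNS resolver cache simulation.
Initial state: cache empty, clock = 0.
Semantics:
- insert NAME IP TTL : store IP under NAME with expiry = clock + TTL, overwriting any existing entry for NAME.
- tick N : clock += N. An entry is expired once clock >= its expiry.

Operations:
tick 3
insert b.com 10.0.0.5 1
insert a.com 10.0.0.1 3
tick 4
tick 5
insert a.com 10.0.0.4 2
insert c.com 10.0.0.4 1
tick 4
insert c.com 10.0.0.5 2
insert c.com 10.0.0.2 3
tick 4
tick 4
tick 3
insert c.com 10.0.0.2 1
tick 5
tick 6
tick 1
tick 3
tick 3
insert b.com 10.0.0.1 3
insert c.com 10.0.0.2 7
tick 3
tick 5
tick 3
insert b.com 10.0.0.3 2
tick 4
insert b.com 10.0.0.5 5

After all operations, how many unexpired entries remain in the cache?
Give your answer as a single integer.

Op 1: tick 3 -> clock=3.
Op 2: insert b.com -> 10.0.0.5 (expiry=3+1=4). clock=3
Op 3: insert a.com -> 10.0.0.1 (expiry=3+3=6). clock=3
Op 4: tick 4 -> clock=7. purged={a.com,b.com}
Op 5: tick 5 -> clock=12.
Op 6: insert a.com -> 10.0.0.4 (expiry=12+2=14). clock=12
Op 7: insert c.com -> 10.0.0.4 (expiry=12+1=13). clock=12
Op 8: tick 4 -> clock=16. purged={a.com,c.com}
Op 9: insert c.com -> 10.0.0.5 (expiry=16+2=18). clock=16
Op 10: insert c.com -> 10.0.0.2 (expiry=16+3=19). clock=16
Op 11: tick 4 -> clock=20. purged={c.com}
Op 12: tick 4 -> clock=24.
Op 13: tick 3 -> clock=27.
Op 14: insert c.com -> 10.0.0.2 (expiry=27+1=28). clock=27
Op 15: tick 5 -> clock=32. purged={c.com}
Op 16: tick 6 -> clock=38.
Op 17: tick 1 -> clock=39.
Op 18: tick 3 -> clock=42.
Op 19: tick 3 -> clock=45.
Op 20: insert b.com -> 10.0.0.1 (expiry=45+3=48). clock=45
Op 21: insert c.com -> 10.0.0.2 (expiry=45+7=52). clock=45
Op 22: tick 3 -> clock=48. purged={b.com}
Op 23: tick 5 -> clock=53. purged={c.com}
Op 24: tick 3 -> clock=56.
Op 25: insert b.com -> 10.0.0.3 (expiry=56+2=58). clock=56
Op 26: tick 4 -> clock=60. purged={b.com}
Op 27: insert b.com -> 10.0.0.5 (expiry=60+5=65). clock=60
Final cache (unexpired): {b.com} -> size=1

Answer: 1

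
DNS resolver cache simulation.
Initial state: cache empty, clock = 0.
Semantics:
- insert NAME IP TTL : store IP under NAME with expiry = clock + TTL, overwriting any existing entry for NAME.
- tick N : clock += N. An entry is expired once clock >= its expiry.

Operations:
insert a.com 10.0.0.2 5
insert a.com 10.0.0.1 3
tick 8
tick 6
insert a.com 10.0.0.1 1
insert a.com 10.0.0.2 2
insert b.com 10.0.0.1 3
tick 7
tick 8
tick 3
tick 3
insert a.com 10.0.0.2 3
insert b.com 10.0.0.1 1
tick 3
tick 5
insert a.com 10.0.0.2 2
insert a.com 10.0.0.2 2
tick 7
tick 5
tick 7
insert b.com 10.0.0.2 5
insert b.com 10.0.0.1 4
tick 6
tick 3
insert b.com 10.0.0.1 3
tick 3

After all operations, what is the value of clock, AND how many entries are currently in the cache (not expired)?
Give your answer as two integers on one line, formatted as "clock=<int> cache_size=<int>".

Op 1: insert a.com -> 10.0.0.2 (expiry=0+5=5). clock=0
Op 2: insert a.com -> 10.0.0.1 (expiry=0+3=3). clock=0
Op 3: tick 8 -> clock=8. purged={a.com}
Op 4: tick 6 -> clock=14.
Op 5: insert a.com -> 10.0.0.1 (expiry=14+1=15). clock=14
Op 6: insert a.com -> 10.0.0.2 (expiry=14+2=16). clock=14
Op 7: insert b.com -> 10.0.0.1 (expiry=14+3=17). clock=14
Op 8: tick 7 -> clock=21. purged={a.com,b.com}
Op 9: tick 8 -> clock=29.
Op 10: tick 3 -> clock=32.
Op 11: tick 3 -> clock=35.
Op 12: insert a.com -> 10.0.0.2 (expiry=35+3=38). clock=35
Op 13: insert b.com -> 10.0.0.1 (expiry=35+1=36). clock=35
Op 14: tick 3 -> clock=38. purged={a.com,b.com}
Op 15: tick 5 -> clock=43.
Op 16: insert a.com -> 10.0.0.2 (expiry=43+2=45). clock=43
Op 17: insert a.com -> 10.0.0.2 (expiry=43+2=45). clock=43
Op 18: tick 7 -> clock=50. purged={a.com}
Op 19: tick 5 -> clock=55.
Op 20: tick 7 -> clock=62.
Op 21: insert b.com -> 10.0.0.2 (expiry=62+5=67). clock=62
Op 22: insert b.com -> 10.0.0.1 (expiry=62+4=66). clock=62
Op 23: tick 6 -> clock=68. purged={b.com}
Op 24: tick 3 -> clock=71.
Op 25: insert b.com -> 10.0.0.1 (expiry=71+3=74). clock=71
Op 26: tick 3 -> clock=74. purged={b.com}
Final clock = 74
Final cache (unexpired): {} -> size=0

Answer: clock=74 cache_size=0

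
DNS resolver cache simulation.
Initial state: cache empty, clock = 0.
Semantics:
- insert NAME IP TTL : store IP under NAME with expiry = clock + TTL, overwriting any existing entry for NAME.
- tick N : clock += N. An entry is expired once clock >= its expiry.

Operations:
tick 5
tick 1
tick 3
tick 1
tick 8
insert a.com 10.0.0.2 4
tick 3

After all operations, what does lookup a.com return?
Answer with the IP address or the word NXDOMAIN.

Answer: 10.0.0.2

Derivation:
Op 1: tick 5 -> clock=5.
Op 2: tick 1 -> clock=6.
Op 3: tick 3 -> clock=9.
Op 4: tick 1 -> clock=10.
Op 5: tick 8 -> clock=18.
Op 6: insert a.com -> 10.0.0.2 (expiry=18+4=22). clock=18
Op 7: tick 3 -> clock=21.
lookup a.com: present, ip=10.0.0.2 expiry=22 > clock=21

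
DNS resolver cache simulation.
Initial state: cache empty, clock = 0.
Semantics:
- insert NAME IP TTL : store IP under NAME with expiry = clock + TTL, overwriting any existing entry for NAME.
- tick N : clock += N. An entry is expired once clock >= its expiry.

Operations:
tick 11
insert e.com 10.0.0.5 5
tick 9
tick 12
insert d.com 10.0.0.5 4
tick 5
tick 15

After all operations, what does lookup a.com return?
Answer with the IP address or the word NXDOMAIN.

Op 1: tick 11 -> clock=11.
Op 2: insert e.com -> 10.0.0.5 (expiry=11+5=16). clock=11
Op 3: tick 9 -> clock=20. purged={e.com}
Op 4: tick 12 -> clock=32.
Op 5: insert d.com -> 10.0.0.5 (expiry=32+4=36). clock=32
Op 6: tick 5 -> clock=37. purged={d.com}
Op 7: tick 15 -> clock=52.
lookup a.com: not in cache (expired or never inserted)

Answer: NXDOMAIN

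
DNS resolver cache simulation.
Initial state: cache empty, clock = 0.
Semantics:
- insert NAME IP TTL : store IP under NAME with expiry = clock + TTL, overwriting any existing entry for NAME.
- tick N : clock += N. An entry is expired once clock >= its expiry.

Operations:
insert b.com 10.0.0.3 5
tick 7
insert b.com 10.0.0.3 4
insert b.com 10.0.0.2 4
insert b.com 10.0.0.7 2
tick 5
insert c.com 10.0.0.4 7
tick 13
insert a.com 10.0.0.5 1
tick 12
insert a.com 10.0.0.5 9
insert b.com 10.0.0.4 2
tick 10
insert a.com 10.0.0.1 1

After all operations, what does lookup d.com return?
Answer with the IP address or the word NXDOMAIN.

Op 1: insert b.com -> 10.0.0.3 (expiry=0+5=5). clock=0
Op 2: tick 7 -> clock=7. purged={b.com}
Op 3: insert b.com -> 10.0.0.3 (expiry=7+4=11). clock=7
Op 4: insert b.com -> 10.0.0.2 (expiry=7+4=11). clock=7
Op 5: insert b.com -> 10.0.0.7 (expiry=7+2=9). clock=7
Op 6: tick 5 -> clock=12. purged={b.com}
Op 7: insert c.com -> 10.0.0.4 (expiry=12+7=19). clock=12
Op 8: tick 13 -> clock=25. purged={c.com}
Op 9: insert a.com -> 10.0.0.5 (expiry=25+1=26). clock=25
Op 10: tick 12 -> clock=37. purged={a.com}
Op 11: insert a.com -> 10.0.0.5 (expiry=37+9=46). clock=37
Op 12: insert b.com -> 10.0.0.4 (expiry=37+2=39). clock=37
Op 13: tick 10 -> clock=47. purged={a.com,b.com}
Op 14: insert a.com -> 10.0.0.1 (expiry=47+1=48). clock=47
lookup d.com: not in cache (expired or never inserted)

Answer: NXDOMAIN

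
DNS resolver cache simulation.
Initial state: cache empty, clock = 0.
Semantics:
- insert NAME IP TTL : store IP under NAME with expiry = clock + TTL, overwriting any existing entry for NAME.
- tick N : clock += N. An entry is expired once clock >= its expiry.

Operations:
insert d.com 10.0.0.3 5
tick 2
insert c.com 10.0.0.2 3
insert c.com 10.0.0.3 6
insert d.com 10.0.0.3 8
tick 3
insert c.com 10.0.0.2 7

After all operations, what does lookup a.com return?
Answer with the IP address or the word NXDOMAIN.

Op 1: insert d.com -> 10.0.0.3 (expiry=0+5=5). clock=0
Op 2: tick 2 -> clock=2.
Op 3: insert c.com -> 10.0.0.2 (expiry=2+3=5). clock=2
Op 4: insert c.com -> 10.0.0.3 (expiry=2+6=8). clock=2
Op 5: insert d.com -> 10.0.0.3 (expiry=2+8=10). clock=2
Op 6: tick 3 -> clock=5.
Op 7: insert c.com -> 10.0.0.2 (expiry=5+7=12). clock=5
lookup a.com: not in cache (expired or never inserted)

Answer: NXDOMAIN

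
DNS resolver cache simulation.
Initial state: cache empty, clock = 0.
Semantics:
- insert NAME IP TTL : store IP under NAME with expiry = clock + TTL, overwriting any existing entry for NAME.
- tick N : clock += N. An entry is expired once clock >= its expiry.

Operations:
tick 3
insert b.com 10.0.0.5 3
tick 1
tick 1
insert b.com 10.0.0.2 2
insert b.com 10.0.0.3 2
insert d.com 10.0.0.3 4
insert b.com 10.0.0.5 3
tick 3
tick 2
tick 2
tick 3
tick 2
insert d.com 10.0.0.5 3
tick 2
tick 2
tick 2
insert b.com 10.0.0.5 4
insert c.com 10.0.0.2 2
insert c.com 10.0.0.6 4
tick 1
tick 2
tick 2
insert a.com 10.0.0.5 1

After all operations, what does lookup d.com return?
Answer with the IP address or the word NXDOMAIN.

Answer: NXDOMAIN

Derivation:
Op 1: tick 3 -> clock=3.
Op 2: insert b.com -> 10.0.0.5 (expiry=3+3=6). clock=3
Op 3: tick 1 -> clock=4.
Op 4: tick 1 -> clock=5.
Op 5: insert b.com -> 10.0.0.2 (expiry=5+2=7). clock=5
Op 6: insert b.com -> 10.0.0.3 (expiry=5+2=7). clock=5
Op 7: insert d.com -> 10.0.0.3 (expiry=5+4=9). clock=5
Op 8: insert b.com -> 10.0.0.5 (expiry=5+3=8). clock=5
Op 9: tick 3 -> clock=8. purged={b.com}
Op 10: tick 2 -> clock=10. purged={d.com}
Op 11: tick 2 -> clock=12.
Op 12: tick 3 -> clock=15.
Op 13: tick 2 -> clock=17.
Op 14: insert d.com -> 10.0.0.5 (expiry=17+3=20). clock=17
Op 15: tick 2 -> clock=19.
Op 16: tick 2 -> clock=21. purged={d.com}
Op 17: tick 2 -> clock=23.
Op 18: insert b.com -> 10.0.0.5 (expiry=23+4=27). clock=23
Op 19: insert c.com -> 10.0.0.2 (expiry=23+2=25). clock=23
Op 20: insert c.com -> 10.0.0.6 (expiry=23+4=27). clock=23
Op 21: tick 1 -> clock=24.
Op 22: tick 2 -> clock=26.
Op 23: tick 2 -> clock=28. purged={b.com,c.com}
Op 24: insert a.com -> 10.0.0.5 (expiry=28+1=29). clock=28
lookup d.com: not in cache (expired or never inserted)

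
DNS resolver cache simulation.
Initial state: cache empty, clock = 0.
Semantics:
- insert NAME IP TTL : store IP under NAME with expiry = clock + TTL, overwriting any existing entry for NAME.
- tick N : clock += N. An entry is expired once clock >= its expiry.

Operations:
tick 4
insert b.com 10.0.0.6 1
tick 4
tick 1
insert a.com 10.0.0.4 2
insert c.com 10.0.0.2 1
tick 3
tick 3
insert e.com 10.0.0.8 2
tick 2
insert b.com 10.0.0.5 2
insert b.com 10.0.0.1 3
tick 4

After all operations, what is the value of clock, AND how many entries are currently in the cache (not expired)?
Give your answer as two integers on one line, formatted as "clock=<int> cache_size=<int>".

Op 1: tick 4 -> clock=4.
Op 2: insert b.com -> 10.0.0.6 (expiry=4+1=5). clock=4
Op 3: tick 4 -> clock=8. purged={b.com}
Op 4: tick 1 -> clock=9.
Op 5: insert a.com -> 10.0.0.4 (expiry=9+2=11). clock=9
Op 6: insert c.com -> 10.0.0.2 (expiry=9+1=10). clock=9
Op 7: tick 3 -> clock=12. purged={a.com,c.com}
Op 8: tick 3 -> clock=15.
Op 9: insert e.com -> 10.0.0.8 (expiry=15+2=17). clock=15
Op 10: tick 2 -> clock=17. purged={e.com}
Op 11: insert b.com -> 10.0.0.5 (expiry=17+2=19). clock=17
Op 12: insert b.com -> 10.0.0.1 (expiry=17+3=20). clock=17
Op 13: tick 4 -> clock=21. purged={b.com}
Final clock = 21
Final cache (unexpired): {} -> size=0

Answer: clock=21 cache_size=0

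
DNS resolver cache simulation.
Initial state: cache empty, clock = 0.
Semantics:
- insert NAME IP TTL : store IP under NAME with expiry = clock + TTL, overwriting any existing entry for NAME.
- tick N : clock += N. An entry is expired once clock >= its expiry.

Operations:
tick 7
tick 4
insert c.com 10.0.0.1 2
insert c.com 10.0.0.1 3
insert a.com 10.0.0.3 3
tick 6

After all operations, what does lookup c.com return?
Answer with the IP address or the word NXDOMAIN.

Answer: NXDOMAIN

Derivation:
Op 1: tick 7 -> clock=7.
Op 2: tick 4 -> clock=11.
Op 3: insert c.com -> 10.0.0.1 (expiry=11+2=13). clock=11
Op 4: insert c.com -> 10.0.0.1 (expiry=11+3=14). clock=11
Op 5: insert a.com -> 10.0.0.3 (expiry=11+3=14). clock=11
Op 6: tick 6 -> clock=17. purged={a.com,c.com}
lookup c.com: not in cache (expired or never inserted)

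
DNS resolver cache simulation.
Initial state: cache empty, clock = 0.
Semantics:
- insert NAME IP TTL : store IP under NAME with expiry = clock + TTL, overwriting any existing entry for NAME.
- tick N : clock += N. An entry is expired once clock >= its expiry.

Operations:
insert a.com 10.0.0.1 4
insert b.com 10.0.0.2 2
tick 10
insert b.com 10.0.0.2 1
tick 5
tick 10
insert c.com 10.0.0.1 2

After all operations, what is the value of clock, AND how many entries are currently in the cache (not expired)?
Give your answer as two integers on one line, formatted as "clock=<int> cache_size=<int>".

Answer: clock=25 cache_size=1

Derivation:
Op 1: insert a.com -> 10.0.0.1 (expiry=0+4=4). clock=0
Op 2: insert b.com -> 10.0.0.2 (expiry=0+2=2). clock=0
Op 3: tick 10 -> clock=10. purged={a.com,b.com}
Op 4: insert b.com -> 10.0.0.2 (expiry=10+1=11). clock=10
Op 5: tick 5 -> clock=15. purged={b.com}
Op 6: tick 10 -> clock=25.
Op 7: insert c.com -> 10.0.0.1 (expiry=25+2=27). clock=25
Final clock = 25
Final cache (unexpired): {c.com} -> size=1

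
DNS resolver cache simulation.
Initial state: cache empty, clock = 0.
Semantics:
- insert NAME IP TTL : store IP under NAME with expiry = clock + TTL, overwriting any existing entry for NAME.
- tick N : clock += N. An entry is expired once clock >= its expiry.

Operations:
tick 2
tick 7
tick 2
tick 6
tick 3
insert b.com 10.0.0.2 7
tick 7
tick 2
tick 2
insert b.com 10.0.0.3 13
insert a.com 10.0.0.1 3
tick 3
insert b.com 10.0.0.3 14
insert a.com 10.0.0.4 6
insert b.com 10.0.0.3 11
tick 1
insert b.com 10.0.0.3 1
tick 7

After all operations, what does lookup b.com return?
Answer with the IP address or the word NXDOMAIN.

Op 1: tick 2 -> clock=2.
Op 2: tick 7 -> clock=9.
Op 3: tick 2 -> clock=11.
Op 4: tick 6 -> clock=17.
Op 5: tick 3 -> clock=20.
Op 6: insert b.com -> 10.0.0.2 (expiry=20+7=27). clock=20
Op 7: tick 7 -> clock=27. purged={b.com}
Op 8: tick 2 -> clock=29.
Op 9: tick 2 -> clock=31.
Op 10: insert b.com -> 10.0.0.3 (expiry=31+13=44). clock=31
Op 11: insert a.com -> 10.0.0.1 (expiry=31+3=34). clock=31
Op 12: tick 3 -> clock=34. purged={a.com}
Op 13: insert b.com -> 10.0.0.3 (expiry=34+14=48). clock=34
Op 14: insert a.com -> 10.0.0.4 (expiry=34+6=40). clock=34
Op 15: insert b.com -> 10.0.0.3 (expiry=34+11=45). clock=34
Op 16: tick 1 -> clock=35.
Op 17: insert b.com -> 10.0.0.3 (expiry=35+1=36). clock=35
Op 18: tick 7 -> clock=42. purged={a.com,b.com}
lookup b.com: not in cache (expired or never inserted)

Answer: NXDOMAIN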